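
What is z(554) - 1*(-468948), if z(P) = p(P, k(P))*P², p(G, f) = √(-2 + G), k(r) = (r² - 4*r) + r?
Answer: 468948 + 613832*√138 ≈ 7.6798e+6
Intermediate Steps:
k(r) = r² - 3*r
z(P) = P²*√(-2 + P) (z(P) = √(-2 + P)*P² = P²*√(-2 + P))
z(554) - 1*(-468948) = 554²*√(-2 + 554) - 1*(-468948) = 306916*√552 + 468948 = 306916*(2*√138) + 468948 = 613832*√138 + 468948 = 468948 + 613832*√138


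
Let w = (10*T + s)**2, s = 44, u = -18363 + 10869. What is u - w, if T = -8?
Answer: -8790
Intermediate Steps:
u = -7494
w = 1296 (w = (10*(-8) + 44)**2 = (-80 + 44)**2 = (-36)**2 = 1296)
u - w = -7494 - 1*1296 = -7494 - 1296 = -8790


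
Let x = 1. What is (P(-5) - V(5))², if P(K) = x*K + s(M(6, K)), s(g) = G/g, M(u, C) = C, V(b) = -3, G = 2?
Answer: 144/25 ≈ 5.7600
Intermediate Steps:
s(g) = 2/g
P(K) = K + 2/K (P(K) = 1*K + 2/K = K + 2/K)
(P(-5) - V(5))² = ((-5 + 2/(-5)) - 1*(-3))² = ((-5 + 2*(-⅕)) + 3)² = ((-5 - ⅖) + 3)² = (-27/5 + 3)² = (-12/5)² = 144/25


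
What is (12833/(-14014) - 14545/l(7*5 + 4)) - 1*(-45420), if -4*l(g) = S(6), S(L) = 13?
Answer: 699221087/14014 ≈ 49895.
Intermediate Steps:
l(g) = -13/4 (l(g) = -1/4*13 = -13/4)
(12833/(-14014) - 14545/l(7*5 + 4)) - 1*(-45420) = (12833/(-14014) - 14545/(-13/4)) - 1*(-45420) = (12833*(-1/14014) - 14545*(-4/13)) + 45420 = (-12833/14014 + 58180/13) + 45420 = 62705207/14014 + 45420 = 699221087/14014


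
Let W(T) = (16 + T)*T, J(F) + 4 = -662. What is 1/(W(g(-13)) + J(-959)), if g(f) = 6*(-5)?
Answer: -1/246 ≈ -0.0040650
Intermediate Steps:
J(F) = -666 (J(F) = -4 - 662 = -666)
g(f) = -30
W(T) = T*(16 + T)
1/(W(g(-13)) + J(-959)) = 1/(-30*(16 - 30) - 666) = 1/(-30*(-14) - 666) = 1/(420 - 666) = 1/(-246) = -1/246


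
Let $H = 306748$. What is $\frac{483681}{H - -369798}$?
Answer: $\frac{483681}{676546} \approx 0.71493$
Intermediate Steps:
$\frac{483681}{H - -369798} = \frac{483681}{306748 - -369798} = \frac{483681}{306748 + 369798} = \frac{483681}{676546}$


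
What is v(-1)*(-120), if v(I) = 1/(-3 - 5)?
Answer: 15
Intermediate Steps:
v(I) = -⅛ (v(I) = 1/(-8) = -⅛)
v(-1)*(-120) = -⅛*(-120) = 15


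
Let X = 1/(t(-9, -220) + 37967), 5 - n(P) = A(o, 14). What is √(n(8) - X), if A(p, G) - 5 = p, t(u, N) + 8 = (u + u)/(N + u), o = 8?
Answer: I*√604496382065169/8692629 ≈ 2.8284*I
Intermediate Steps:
t(u, N) = -8 + 2*u/(N + u) (t(u, N) = -8 + (u + u)/(N + u) = -8 + (2*u)/(N + u) = -8 + 2*u/(N + u))
A(p, G) = 5 + p
n(P) = -8 (n(P) = 5 - (5 + 8) = 5 - 1*13 = 5 - 13 = -8)
X = 229/8692629 (X = 1/(2*(-4*(-220) - 3*(-9))/(-220 - 9) + 37967) = 1/(2*(880 + 27)/(-229) + 37967) = 1/(2*(-1/229)*907 + 37967) = 1/(-1814/229 + 37967) = 1/(8692629/229) = 229/8692629 ≈ 2.6344e-5)
√(n(8) - X) = √(-8 - 1*229/8692629) = √(-8 - 229/8692629) = √(-69541261/8692629) = I*√604496382065169/8692629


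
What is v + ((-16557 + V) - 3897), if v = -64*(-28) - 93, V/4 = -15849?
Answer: -82151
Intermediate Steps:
V = -63396 (V = 4*(-15849) = -63396)
v = 1699 (v = 1792 - 93 = 1699)
v + ((-16557 + V) - 3897) = 1699 + ((-16557 - 63396) - 3897) = 1699 + (-79953 - 3897) = 1699 - 83850 = -82151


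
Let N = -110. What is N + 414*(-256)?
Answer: -106094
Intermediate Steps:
N + 414*(-256) = -110 + 414*(-256) = -110 - 105984 = -106094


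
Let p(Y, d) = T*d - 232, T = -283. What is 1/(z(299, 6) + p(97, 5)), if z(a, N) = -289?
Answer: -1/1936 ≈ -0.00051653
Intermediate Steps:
p(Y, d) = -232 - 283*d (p(Y, d) = -283*d - 232 = -232 - 283*d)
1/(z(299, 6) + p(97, 5)) = 1/(-289 + (-232 - 283*5)) = 1/(-289 + (-232 - 1415)) = 1/(-289 - 1647) = 1/(-1936) = -1/1936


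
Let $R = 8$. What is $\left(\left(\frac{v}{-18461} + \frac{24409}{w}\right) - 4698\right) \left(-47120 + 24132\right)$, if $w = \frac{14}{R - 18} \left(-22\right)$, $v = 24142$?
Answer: $\frac{1657976799570}{18461} \approx 8.981 \cdot 10^{7}$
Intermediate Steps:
$w = \frac{154}{5}$ ($w = \frac{14}{8 - 18} \left(-22\right) = \frac{14}{-10} \left(-22\right) = 14 \left(- \frac{1}{10}\right) \left(-22\right) = \left(- \frac{7}{5}\right) \left(-22\right) = \frac{154}{5} \approx 30.8$)
$\left(\left(\frac{v}{-18461} + \frac{24409}{w}\right) - 4698\right) \left(-47120 + 24132\right) = \left(\left(\frac{24142}{-18461} + \frac{24409}{\frac{154}{5}}\right) - 4698\right) \left(-47120 + 24132\right) = \left(\left(24142 \left(- \frac{1}{18461}\right) + 24409 \cdot \frac{5}{154}\right) - 4698\right) \left(-22988\right) = \left(\left(- \frac{24142}{18461} + \frac{1585}{2}\right) - 4698\right) \left(-22988\right) = \left(\frac{29212401}{36922} - 4698\right) \left(-22988\right) = \left(- \frac{144247155}{36922}\right) \left(-22988\right) = \frac{1657976799570}{18461}$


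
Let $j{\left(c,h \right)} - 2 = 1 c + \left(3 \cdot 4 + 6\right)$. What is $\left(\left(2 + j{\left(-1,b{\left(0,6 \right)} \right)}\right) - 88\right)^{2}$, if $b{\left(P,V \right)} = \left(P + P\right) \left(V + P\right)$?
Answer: $4489$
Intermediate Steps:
$b{\left(P,V \right)} = 2 P \left(P + V\right)$
$j{\left(c,h \right)} = 20 + c$ ($j{\left(c,h \right)} = 2 + \left(1 c + \left(3 \cdot 4 + 6\right)\right) = 2 + \left(c + \left(12 + 6\right)\right) = 2 + \left(c + 18\right) = 2 + \left(18 + c\right) = 20 + c$)
$\left(\left(2 + j{\left(-1,b{\left(0,6 \right)} \right)}\right) - 88\right)^{2} = \left(\left(2 + \left(20 - 1\right)\right) - 88\right)^{2} = \left(\left(2 + 19\right) - 88\right)^{2} = \left(21 - 88\right)^{2} = \left(-67\right)^{2} = 4489$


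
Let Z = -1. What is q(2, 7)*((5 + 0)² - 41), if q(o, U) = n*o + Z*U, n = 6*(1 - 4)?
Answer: 688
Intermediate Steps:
n = -18 (n = 6*(-3) = -18)
q(o, U) = -U - 18*o (q(o, U) = -18*o - U = -U - 18*o)
q(2, 7)*((5 + 0)² - 41) = (-1*7 - 18*2)*((5 + 0)² - 41) = (-7 - 36)*(5² - 41) = -43*(25 - 41) = -43*(-16) = 688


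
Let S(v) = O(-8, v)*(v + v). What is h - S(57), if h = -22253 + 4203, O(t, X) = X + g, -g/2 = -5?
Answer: -25688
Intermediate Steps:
g = 10 (g = -2*(-5) = 10)
O(t, X) = 10 + X (O(t, X) = X + 10 = 10 + X)
S(v) = 2*v*(10 + v) (S(v) = (10 + v)*(v + v) = (10 + v)*(2*v) = 2*v*(10 + v))
h = -18050
h - S(57) = -18050 - 2*57*(10 + 57) = -18050 - 2*57*67 = -18050 - 1*7638 = -18050 - 7638 = -25688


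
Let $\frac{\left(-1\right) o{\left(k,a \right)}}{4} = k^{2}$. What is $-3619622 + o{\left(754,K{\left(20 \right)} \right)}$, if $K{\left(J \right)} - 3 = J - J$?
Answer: $-5893686$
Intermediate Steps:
$K{\left(J \right)} = 3$ ($K{\left(J \right)} = 3 + \left(J - J\right) = 3 + 0 = 3$)
$o{\left(k,a \right)} = - 4 k^{2}$
$-3619622 + o{\left(754,K{\left(20 \right)} \right)} = -3619622 - 4 \cdot 754^{2} = -3619622 - 2274064 = -5893686$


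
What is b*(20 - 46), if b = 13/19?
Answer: -338/19 ≈ -17.789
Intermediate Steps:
b = 13/19 (b = 13*(1/19) = 13/19 ≈ 0.68421)
b*(20 - 46) = 13*(20 - 46)/19 = (13/19)*(-26) = -338/19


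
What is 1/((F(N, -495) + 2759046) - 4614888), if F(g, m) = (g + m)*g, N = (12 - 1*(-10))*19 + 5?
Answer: -1/1886298 ≈ -5.3014e-7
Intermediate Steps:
N = 423 (N = (12 + 10)*19 + 5 = 22*19 + 5 = 418 + 5 = 423)
F(g, m) = g*(g + m)
1/((F(N, -495) + 2759046) - 4614888) = 1/((423*(423 - 495) + 2759046) - 4614888) = 1/((423*(-72) + 2759046) - 4614888) = 1/((-30456 + 2759046) - 4614888) = 1/(2728590 - 4614888) = 1/(-1886298) = -1/1886298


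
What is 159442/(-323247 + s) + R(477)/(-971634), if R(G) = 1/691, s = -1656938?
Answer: -1597749497399/19843200223170 ≈ -0.080519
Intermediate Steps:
R(G) = 1/691
159442/(-323247 + s) + R(477)/(-971634) = 159442/(-323247 - 1656938) + (1/691)/(-971634) = 159442/(-1980185) + (1/691)*(-1/971634) = 159442*(-1/1980185) - 1/671399094 = -159442/1980185 - 1/671399094 = -1597749497399/19843200223170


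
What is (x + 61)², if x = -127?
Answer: 4356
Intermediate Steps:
(x + 61)² = (-127 + 61)² = (-66)² = 4356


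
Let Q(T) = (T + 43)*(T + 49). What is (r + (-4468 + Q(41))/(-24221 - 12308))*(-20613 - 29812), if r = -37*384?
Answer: 26170934227700/36529 ≈ 7.1644e+8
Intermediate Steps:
r = -14208
Q(T) = (43 + T)*(49 + T)
(r + (-4468 + Q(41))/(-24221 - 12308))*(-20613 - 29812) = (-14208 + (-4468 + (2107 + 41**2 + 92*41))/(-24221 - 12308))*(-20613 - 29812) = (-14208 + (-4468 + (2107 + 1681 + 3772))/(-36529))*(-50425) = (-14208 + (-4468 + 7560)*(-1/36529))*(-50425) = (-14208 + 3092*(-1/36529))*(-50425) = (-14208 - 3092/36529)*(-50425) = -519007124/36529*(-50425) = 26170934227700/36529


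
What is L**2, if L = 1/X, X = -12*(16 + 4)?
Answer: 1/57600 ≈ 1.7361e-5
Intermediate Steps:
X = -240 (X = -12*20 = -240)
L = -1/240 (L = 1/(-240) = -1/240 ≈ -0.0041667)
L**2 = (-1/240)**2 = 1/57600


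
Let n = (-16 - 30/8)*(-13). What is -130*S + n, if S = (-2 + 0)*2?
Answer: 3107/4 ≈ 776.75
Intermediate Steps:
S = -4 (S = -2*2 = -4)
n = 1027/4 (n = (-16 - 30*⅛)*(-13) = (-16 - 15/4)*(-13) = -79/4*(-13) = 1027/4 ≈ 256.75)
-130*S + n = -130*(-4) + 1027/4 = 520 + 1027/4 = 3107/4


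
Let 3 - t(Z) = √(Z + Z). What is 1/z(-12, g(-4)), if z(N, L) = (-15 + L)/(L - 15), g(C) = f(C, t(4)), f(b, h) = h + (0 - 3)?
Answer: 1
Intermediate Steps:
t(Z) = 3 - √2*√Z (t(Z) = 3 - √(Z + Z) = 3 - √(2*Z) = 3 - √2*√Z)
f(b, h) = -3 + h (f(b, h) = h - 3 = -3 + h)
g(C) = -2*√2 (g(C) = -3 + (3 - √2*√4) = -3 + (3 - 1*√2*2) = -3 + (3 - 2*√2) = -2*√2)
z(N, L) = 1 (z(N, L) = (-15 + L)/(-15 + L) = 1)
1/z(-12, g(-4)) = 1/1 = 1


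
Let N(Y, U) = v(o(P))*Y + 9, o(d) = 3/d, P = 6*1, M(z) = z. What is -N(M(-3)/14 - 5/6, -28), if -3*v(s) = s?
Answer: -578/63 ≈ -9.1746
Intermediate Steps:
P = 6
v(s) = -s/3
N(Y, U) = 9 - Y/6 (N(Y, U) = (-1/6)*Y + 9 = (-⅓*½)*Y + 9 = -Y/6 + 9 = 9 - Y/6)
-N(M(-3)/14 - 5/6, -28) = -(9 - (-3/14 - 5/6)/6) = -(9 - (-3*1/14 - 5*⅙)/6) = -(9 - (-3/14 - ⅚)/6) = -(9 - ⅙*(-22/21)) = -(9 + 11/63) = -1*578/63 = -578/63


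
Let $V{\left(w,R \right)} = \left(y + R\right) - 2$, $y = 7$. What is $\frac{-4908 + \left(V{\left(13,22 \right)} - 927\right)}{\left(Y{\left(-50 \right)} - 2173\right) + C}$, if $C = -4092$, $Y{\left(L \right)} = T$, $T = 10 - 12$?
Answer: $\frac{1936}{2089} \approx 0.92676$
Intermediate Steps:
$V{\left(w,R \right)} = 5 + R$ ($V{\left(w,R \right)} = \left(7 + R\right) - 2 = 5 + R$)
$T = -2$ ($T = 10 - 12 = -2$)
$Y{\left(L \right)} = -2$
$\frac{-4908 + \left(V{\left(13,22 \right)} - 927\right)}{\left(Y{\left(-50 \right)} - 2173\right) + C} = \frac{-4908 + \left(\left(5 + 22\right) - 927\right)}{\left(-2 - 2173\right) - 4092} = \frac{-4908 + \left(27 - 927\right)}{\left(-2 - 2173\right) - 4092} = \frac{-4908 - 900}{-2175 - 4092} = - \frac{5808}{-6267} = \left(-5808\right) \left(- \frac{1}{6267}\right) = \frac{1936}{2089}$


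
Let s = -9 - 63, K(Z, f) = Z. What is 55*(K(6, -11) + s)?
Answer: -3630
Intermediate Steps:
s = -72
55*(K(6, -11) + s) = 55*(6 - 72) = 55*(-66) = -3630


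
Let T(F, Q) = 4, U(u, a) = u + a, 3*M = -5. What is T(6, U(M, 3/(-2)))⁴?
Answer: 256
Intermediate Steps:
M = -5/3 (M = (⅓)*(-5) = -5/3 ≈ -1.6667)
U(u, a) = a + u
T(6, U(M, 3/(-2)))⁴ = 4⁴ = 256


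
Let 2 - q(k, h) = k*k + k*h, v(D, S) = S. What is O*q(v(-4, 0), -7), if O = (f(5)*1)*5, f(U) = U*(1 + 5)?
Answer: 300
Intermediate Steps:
q(k, h) = 2 - k² - h*k (q(k, h) = 2 - (k*k + k*h) = 2 - (k² + h*k) = 2 + (-k² - h*k) = 2 - k² - h*k)
f(U) = 6*U (f(U) = U*6 = 6*U)
O = 150 (O = ((6*5)*1)*5 = (30*1)*5 = 30*5 = 150)
O*q(v(-4, 0), -7) = 150*(2 - 1*0² - 1*(-7)*0) = 150*(2 - 1*0 + 0) = 150*(2 + 0 + 0) = 150*2 = 300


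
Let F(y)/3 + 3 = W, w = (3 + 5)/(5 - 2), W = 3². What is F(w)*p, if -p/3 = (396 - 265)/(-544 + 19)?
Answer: 2358/175 ≈ 13.474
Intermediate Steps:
W = 9
w = 8/3 ≈ 2.6667
p = 131/175 (p = -3*(396 - 265)/(-544 + 19) = -393/(-525) = -393*(-1)/525 = -3*(-131/525) = 131/175 ≈ 0.74857)
F(y) = 18 (F(y) = -9 + 3*9 = -9 + 27 = 18)
F(w)*p = 18*(131/175) = 2358/175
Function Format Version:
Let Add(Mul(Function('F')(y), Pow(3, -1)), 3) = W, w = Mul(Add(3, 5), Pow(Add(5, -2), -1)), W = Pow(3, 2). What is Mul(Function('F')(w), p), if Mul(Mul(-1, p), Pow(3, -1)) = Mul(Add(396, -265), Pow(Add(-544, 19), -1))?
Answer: Rational(2358, 175) ≈ 13.474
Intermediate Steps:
W = 9
w = Rational(8, 3) (w = Mul(8, Pow(3, -1)) = Mul(8, Rational(1, 3)) = Rational(8, 3) ≈ 2.6667)
p = Rational(131, 175) (p = Mul(-3, Mul(Add(396, -265), Pow(Add(-544, 19), -1))) = Mul(-3, Mul(131, Pow(-525, -1))) = Mul(-3, Mul(131, Rational(-1, 525))) = Mul(-3, Rational(-131, 525)) = Rational(131, 175) ≈ 0.74857)
Function('F')(y) = 18 (Function('F')(y) = Add(-9, Mul(3, 9)) = Add(-9, 27) = 18)
Mul(Function('F')(w), p) = Mul(18, Rational(131, 175)) = Rational(2358, 175)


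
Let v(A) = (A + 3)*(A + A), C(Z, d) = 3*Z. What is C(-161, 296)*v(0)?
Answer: 0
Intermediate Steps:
v(A) = 2*A*(3 + A) (v(A) = (3 + A)*(2*A) = 2*A*(3 + A))
C(-161, 296)*v(0) = (3*(-161))*(2*0*(3 + 0)) = -966*0*3 = -483*0 = 0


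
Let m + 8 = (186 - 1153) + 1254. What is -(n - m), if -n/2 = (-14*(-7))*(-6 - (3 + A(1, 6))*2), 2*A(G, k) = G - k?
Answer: -1093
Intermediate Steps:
m = 279 (m = -8 + ((186 - 1153) + 1254) = -8 + (-967 + 1254) = -8 + 287 = 279)
A(G, k) = G/2 - k/2 (A(G, k) = (G - k)/2 = G/2 - k/2)
n = 1372 (n = -2*(-14*(-7))*(-6 - (3 + ((½)*1 - ½*6))*2) = -196*(-6 - (3 + (½ - 3))*2) = -196*(-6 - (3 - 5/2)*2) = -196*(-6 - 2/2) = -196*(-6 - 1*1) = -196*(-6 - 1) = -196*(-7) = -2*(-686) = 1372)
-(n - m) = -(1372 - 1*279) = -(1372 - 279) = -1*1093 = -1093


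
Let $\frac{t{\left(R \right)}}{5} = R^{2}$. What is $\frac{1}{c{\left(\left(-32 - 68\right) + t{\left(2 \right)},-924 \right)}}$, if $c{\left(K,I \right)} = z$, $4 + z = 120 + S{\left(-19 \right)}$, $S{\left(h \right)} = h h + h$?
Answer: $\frac{1}{458} \approx 0.0021834$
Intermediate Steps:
$S{\left(h \right)} = h + h^{2}$ ($S{\left(h \right)} = h^{2} + h = h + h^{2}$)
$t{\left(R \right)} = 5 R^{2}$
$z = 458$ ($z = -4 - \left(-120 + 19 \left(1 - 19\right)\right) = -4 + \left(120 - -342\right) = -4 + \left(120 + 342\right) = -4 + 462 = 458$)
$c{\left(K,I \right)} = 458$
$\frac{1}{c{\left(\left(-32 - 68\right) + t{\left(2 \right)},-924 \right)}} = \frac{1}{458}$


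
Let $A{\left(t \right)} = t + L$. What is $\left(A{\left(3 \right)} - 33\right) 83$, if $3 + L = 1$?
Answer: $-2656$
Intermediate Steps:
$L = -2$ ($L = -3 + 1 = -2$)
$A{\left(t \right)} = -2 + t$ ($A{\left(t \right)} = t - 2 = -2 + t$)
$\left(A{\left(3 \right)} - 33\right) 83 = \left(\left(-2 + 3\right) - 33\right) 83 = \left(1 - 33\right) 83 = \left(-32\right) 83 = -2656$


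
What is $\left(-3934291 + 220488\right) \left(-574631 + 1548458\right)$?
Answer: $-3616601634081$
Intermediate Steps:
$\left(-3934291 + 220488\right) \left(-574631 + 1548458\right) = \left(-3713803\right) 973827 = -3616601634081$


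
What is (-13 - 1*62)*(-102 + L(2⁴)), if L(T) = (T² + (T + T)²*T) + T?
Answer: -1241550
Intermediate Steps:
L(T) = T + T² + 4*T³ (L(T) = (T² + (2*T)²*T) + T = (T² + (4*T²)*T) + T = (T² + 4*T³) + T = T + T² + 4*T³)
(-13 - 1*62)*(-102 + L(2⁴)) = (-13 - 1*62)*(-102 + 2⁴*(1 + 2⁴ + 4*(2⁴)²)) = (-13 - 62)*(-102 + 16*(1 + 16 + 4*16²)) = -75*(-102 + 16*(1 + 16 + 4*256)) = -75*(-102 + 16*(1 + 16 + 1024)) = -75*(-102 + 16*1041) = -75*(-102 + 16656) = -75*16554 = -1241550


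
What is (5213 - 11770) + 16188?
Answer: 9631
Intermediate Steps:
(5213 - 11770) + 16188 = -6557 + 16188 = 9631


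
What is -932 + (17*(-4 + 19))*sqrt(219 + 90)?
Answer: -932 + 255*sqrt(309) ≈ 3550.5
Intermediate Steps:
-932 + (17*(-4 + 19))*sqrt(219 + 90) = -932 + (17*15)*sqrt(309) = -932 + 255*sqrt(309)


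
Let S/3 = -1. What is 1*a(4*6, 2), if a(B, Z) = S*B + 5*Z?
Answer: -62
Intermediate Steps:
S = -3 (S = 3*(-1) = -3)
a(B, Z) = -3*B + 5*Z
1*a(4*6, 2) = 1*(-12*6 + 5*2) = 1*(-3*24 + 10) = 1*(-72 + 10) = 1*(-62) = -62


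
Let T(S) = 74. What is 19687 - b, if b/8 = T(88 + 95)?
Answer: 19095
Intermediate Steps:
b = 592 (b = 8*74 = 592)
19687 - b = 19687 - 1*592 = 19687 - 592 = 19095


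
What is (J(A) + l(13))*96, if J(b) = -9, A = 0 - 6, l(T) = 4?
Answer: -480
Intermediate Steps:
A = -6
(J(A) + l(13))*96 = (-9 + 4)*96 = -5*96 = -480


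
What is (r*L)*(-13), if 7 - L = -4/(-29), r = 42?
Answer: -108654/29 ≈ -3746.7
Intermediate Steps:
L = 199/29 (L = 7 - (-4)/(-29) = 7 - (-4)*(-1)/29 = 7 - 1*4/29 = 7 - 4/29 = 199/29 ≈ 6.8621)
(r*L)*(-13) = (42*(199/29))*(-13) = (8358/29)*(-13) = -108654/29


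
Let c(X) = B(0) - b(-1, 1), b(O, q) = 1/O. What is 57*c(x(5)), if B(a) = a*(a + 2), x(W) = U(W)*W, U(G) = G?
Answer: 57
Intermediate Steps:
x(W) = W**2 (x(W) = W*W = W**2)
B(a) = a*(2 + a)
c(X) = 1 (c(X) = 0*(2 + 0) - 1/(-1) = 0*2 - 1*(-1) = 0 + 1 = 1)
57*c(x(5)) = 57*1 = 57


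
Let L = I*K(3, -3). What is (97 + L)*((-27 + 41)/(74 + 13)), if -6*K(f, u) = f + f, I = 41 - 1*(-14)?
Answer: 196/29 ≈ 6.7586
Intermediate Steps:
I = 55 (I = 41 + 14 = 55)
K(f, u) = -f/3 (K(f, u) = -(f + f)/6 = -f/3)
L = -55 (L = 55*(-1/3*3) = 55*(-1) = -55)
(97 + L)*((-27 + 41)/(74 + 13)) = (97 - 55)*((-27 + 41)/(74 + 13)) = 42*(14/87) = 196/29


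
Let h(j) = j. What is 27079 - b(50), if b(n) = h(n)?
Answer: 27029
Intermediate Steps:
b(n) = n
27079 - b(50) = 27079 - 1*50 = 27079 - 50 = 27029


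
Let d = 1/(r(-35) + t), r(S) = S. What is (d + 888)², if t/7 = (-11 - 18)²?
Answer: 27004412516929/34245904 ≈ 7.8854e+5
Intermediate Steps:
t = 5887 (t = 7*(-11 - 18)² = 7*(-29)² = 7*841 = 5887)
d = 1/5852 (d = 1/(-35 + 5887) = 1/5852 ≈ 0.00017088)
(d + 888)² = (1/5852 + 888)² = (5196577/5852)² = 27004412516929/34245904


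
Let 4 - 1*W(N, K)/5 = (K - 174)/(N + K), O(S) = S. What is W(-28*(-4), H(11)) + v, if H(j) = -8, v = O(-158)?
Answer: -517/4 ≈ -129.25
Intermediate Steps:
v = -158
W(N, K) = 20 - 5*(-174 + K)/(K + N) (W(N, K) = 20 - 5*(K - 174)/(N + K) = 20 - 5*(-174 + K)/(K + N))
W(-28*(-4), H(11)) + v = 5*(174 + 3*(-8) + 4*(-28*(-4)))/(-8 - 28*(-4)) - 158 = 5*(174 - 24 + 4*112)/(-8 + 112) - 158 = 5*(174 - 24 + 448)/104 - 158 = 5*(1/104)*598 - 158 = 115/4 - 158 = -517/4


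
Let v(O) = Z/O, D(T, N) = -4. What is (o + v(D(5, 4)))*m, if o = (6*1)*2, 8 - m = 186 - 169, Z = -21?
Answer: -621/4 ≈ -155.25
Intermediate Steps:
m = -9 (m = 8 - (186 - 169) = 8 - 1*17 = 8 - 17 = -9)
v(O) = -21/O
o = 12 (o = 6*2 = 12)
(o + v(D(5, 4)))*m = (12 - 21/(-4))*(-9) = (12 - 21*(-¼))*(-9) = (12 + 21/4)*(-9) = (69/4)*(-9) = -621/4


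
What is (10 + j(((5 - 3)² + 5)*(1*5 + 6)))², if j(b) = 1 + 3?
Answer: 196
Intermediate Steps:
j(b) = 4
(10 + j(((5 - 3)² + 5)*(1*5 + 6)))² = (10 + 4)² = 14² = 196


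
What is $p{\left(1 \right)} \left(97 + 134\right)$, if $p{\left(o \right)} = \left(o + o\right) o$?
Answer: $462$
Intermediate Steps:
$p{\left(o \right)} = 2 o^{2}$ ($p{\left(o \right)} = 2 o o = 2 o^{2}$)
$p{\left(1 \right)} \left(97 + 134\right) = 2 \cdot 1^{2} \left(97 + 134\right) = 2 \cdot 1 \cdot 231 = 2 \cdot 231 = 462$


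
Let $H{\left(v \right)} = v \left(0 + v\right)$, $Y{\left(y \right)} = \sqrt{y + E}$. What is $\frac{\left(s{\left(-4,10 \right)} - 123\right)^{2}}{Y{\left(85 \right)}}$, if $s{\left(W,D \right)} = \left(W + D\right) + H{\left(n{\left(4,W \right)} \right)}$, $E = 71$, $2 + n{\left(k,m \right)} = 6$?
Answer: $\frac{10201 \sqrt{39}}{78} \approx 816.73$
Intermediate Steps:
$n{\left(k,m \right)} = 4$ ($n{\left(k,m \right)} = -2 + 6 = 4$)
$Y{\left(y \right)} = \sqrt{71 + y}$ ($Y{\left(y \right)} = \sqrt{y + 71} = \sqrt{71 + y}$)
$H{\left(v \right)} = v^{2}$ ($H{\left(v \right)} = v v = v^{2}$)
$s{\left(W,D \right)} = 16 + D + W$ ($s{\left(W,D \right)} = \left(W + D\right) + 4^{2} = \left(D + W\right) + 16 = 16 + D + W$)
$\frac{\left(s{\left(-4,10 \right)} - 123\right)^{2}}{Y{\left(85 \right)}} = \frac{\left(\left(16 + 10 - 4\right) - 123\right)^{2}}{\sqrt{71 + 85}} = \frac{\left(22 - 123\right)^{2}}{\sqrt{156}} = \frac{\left(-101\right)^{2}}{2 \sqrt{39}} = 10201 \frac{\sqrt{39}}{78} = \frac{10201 \sqrt{39}}{78}$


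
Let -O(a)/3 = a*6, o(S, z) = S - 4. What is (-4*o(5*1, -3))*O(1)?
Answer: 72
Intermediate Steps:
o(S, z) = -4 + S
O(a) = -18*a (O(a) = -3*a*6 = -18*a)
(-4*o(5*1, -3))*O(1) = (-4*(-4 + 5*1))*(-18*1) = -4*(-4 + 5)*(-18) = -4*1*(-18) = -4*(-18) = 72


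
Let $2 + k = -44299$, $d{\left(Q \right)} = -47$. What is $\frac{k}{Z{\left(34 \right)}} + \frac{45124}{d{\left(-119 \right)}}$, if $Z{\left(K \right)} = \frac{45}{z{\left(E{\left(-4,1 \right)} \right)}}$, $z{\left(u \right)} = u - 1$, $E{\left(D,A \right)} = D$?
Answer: $\frac{558677}{141} \approx 3962.3$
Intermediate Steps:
$k = -44301$ ($k = -2 - 44299 = -44301$)
$z{\left(u \right)} = -1 + u$
$Z{\left(K \right)} = -9$ ($Z{\left(K \right)} = \frac{45}{-1 - 4} = \frac{45}{-5} = 45 \left(- \frac{1}{5}\right) = -9$)
$\frac{k}{Z{\left(34 \right)}} + \frac{45124}{d{\left(-119 \right)}} = - \frac{44301}{-9} + \frac{45124}{-47} = \left(-44301\right) \left(- \frac{1}{9}\right) + 45124 \left(- \frac{1}{47}\right) = \frac{14767}{3} - \frac{45124}{47} = \frac{558677}{141}$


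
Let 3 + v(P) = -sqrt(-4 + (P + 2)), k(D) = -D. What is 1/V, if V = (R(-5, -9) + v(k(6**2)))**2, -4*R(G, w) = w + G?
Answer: 4/(1 - 2*I*sqrt(38))**2 ≈ -0.025802 + 0.0042134*I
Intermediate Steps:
R(G, w) = -G/4 - w/4 (R(G, w) = -(w + G)/4 = -(G + w)/4 = -G/4 - w/4)
v(P) = -3 - sqrt(-2 + P) (v(P) = -3 - sqrt(-4 + (P + 2)) = -3 - sqrt(-4 + (2 + P)) = -3 - sqrt(-2 + P))
V = (1/2 - I*sqrt(38))**2 (V = ((-1/4*(-5) - 1/4*(-9)) + (-3 - sqrt(-2 - 1*6**2)))**2 = ((5/4 + 9/4) + (-3 - sqrt(-2 - 1*36)))**2 = (7/2 + (-3 - sqrt(-2 - 36)))**2 = (7/2 + (-3 - sqrt(-38)))**2 = (7/2 + (-3 - I*sqrt(38)))**2 = (1/2 - I*sqrt(38))**2 ≈ -37.75 - 6.1644*I)
1/V = 1/(-151/4 - I*sqrt(38))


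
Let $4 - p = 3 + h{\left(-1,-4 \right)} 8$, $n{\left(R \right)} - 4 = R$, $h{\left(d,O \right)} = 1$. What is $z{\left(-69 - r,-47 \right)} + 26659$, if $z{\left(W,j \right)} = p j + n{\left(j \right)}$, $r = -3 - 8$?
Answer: $26945$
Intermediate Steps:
$n{\left(R \right)} = 4 + R$
$p = -7$ ($p = 4 - \left(3 + 1 \cdot 8\right) = 4 - \left(3 + 8\right) = 4 - 11 = -7$)
$r = -11$ ($r = -3 - 8 = -11$)
$z{\left(W,j \right)} = 4 - 6 j$ ($z{\left(W,j \right)} = - 7 j + \left(4 + j\right) = 4 - 6 j$)
$z{\left(-69 - r,-47 \right)} + 26659 = \left(4 - -282\right) + 26659 = \left(4 + 282\right) + 26659 = 286 + 26659 = 26945$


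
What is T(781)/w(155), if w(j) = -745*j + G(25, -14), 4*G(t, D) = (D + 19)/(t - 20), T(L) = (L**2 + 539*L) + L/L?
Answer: -4123684/461899 ≈ -8.9277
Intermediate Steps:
T(L) = 1 + L**2 + 539*L (T(L) = (L**2 + 539*L) + 1 = 1 + L**2 + 539*L)
G(t, D) = (19 + D)/(4*(-20 + t)) (G(t, D) = ((D + 19)/(t - 20))/4 = ((19 + D)/(-20 + t))/4 = (19 + D)/(4*(-20 + t)))
w(j) = 1/4 - 745*j (w(j) = -745*j + (19 - 14)/(4*(-20 + 25)) = -745*j + (1/4)*5/5 = -745*j + (1/4)*(1/5)*5 = -745*j + 1/4 = 1/4 - 745*j)
T(781)/w(155) = (1 + 781**2 + 539*781)/(1/4 - 745*155) = (1 + 609961 + 420959)/(1/4 - 115475) = 1030921/(-461899/4) = 1030921*(-4/461899) = -4123684/461899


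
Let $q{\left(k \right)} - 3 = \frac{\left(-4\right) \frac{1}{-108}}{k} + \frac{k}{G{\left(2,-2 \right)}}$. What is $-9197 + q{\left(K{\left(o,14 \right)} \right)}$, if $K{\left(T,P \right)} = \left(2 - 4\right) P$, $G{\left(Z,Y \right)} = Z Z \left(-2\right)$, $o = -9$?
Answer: $- \frac{6948019}{756} \approx -9190.5$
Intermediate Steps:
$G{\left(Z,Y \right)} = - 2 Z^{2}$ ($G{\left(Z,Y \right)} = Z^{2} \left(-2\right) = - 2 Z^{2}$)
$K{\left(T,P \right)} = - 2 P$
$q{\left(k \right)} = 3 - \frac{k}{8} + \frac{1}{27 k}$ ($q{\left(k \right)} = 3 + \left(\frac{\left(-4\right) \frac{1}{-108}}{k} + \frac{k}{\left(-2\right) 2^{2}}\right) = 3 + \left(\frac{\left(-4\right) \left(- \frac{1}{108}\right)}{k} + \frac{k}{\left(-2\right) 4}\right) = 3 + \left(\frac{1}{27 k} + \frac{k}{-8}\right) = 3 + \left(\frac{1}{27 k} + k \left(- \frac{1}{8}\right)\right) = 3 - \left(- \frac{1}{27 k} + \frac{k}{8}\right) = 3 - \frac{k}{8} + \frac{1}{27 k}$)
$-9197 + q{\left(K{\left(o,14 \right)} \right)} = -9197 + \left(3 - \frac{\left(-2\right) 14}{8} + \frac{1}{27 \left(\left(-2\right) 14\right)}\right) = -9197 + \left(3 - - \frac{7}{2} + \frac{1}{27 \left(-28\right)}\right) = -9197 + \left(3 + \frac{7}{2} + \frac{1}{27} \left(- \frac{1}{28}\right)\right) = -9197 + \left(3 + \frac{7}{2} - \frac{1}{756}\right) = -9197 + \frac{4913}{756} = - \frac{6948019}{756}$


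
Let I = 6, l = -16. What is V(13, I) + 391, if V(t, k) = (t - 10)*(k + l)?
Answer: 361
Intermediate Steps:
V(t, k) = (-16 + k)*(-10 + t) (V(t, k) = (t - 10)*(k - 16) = (-10 + t)*(-16 + k) = (-16 + k)*(-10 + t))
V(13, I) + 391 = (160 - 16*13 - 10*6 + 6*13) + 391 = (160 - 208 - 60 + 78) + 391 = -30 + 391 = 361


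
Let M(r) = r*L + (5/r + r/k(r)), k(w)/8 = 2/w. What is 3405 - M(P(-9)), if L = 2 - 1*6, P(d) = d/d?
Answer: 54463/16 ≈ 3403.9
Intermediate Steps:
k(w) = 16/w (k(w) = 8*(2/w) = 16/w)
P(d) = 1
L = -4 (L = 2 - 6 = -4)
M(r) = -4*r + 5/r + r²/16 (M(r) = r*(-4) + (5/r + r/((16/r))) = -4*r + (5/r + r*(r/16)) = -4*r + (5/r + r²/16) = -4*r + 5/r + r²/16)
3405 - M(P(-9)) = 3405 - (80 + 1²*(-64 + 1))/(16*1) = 3405 - (80 + 1*(-63))/16 = 3405 - (80 - 63)/16 = 3405 - 17/16 = 54463/16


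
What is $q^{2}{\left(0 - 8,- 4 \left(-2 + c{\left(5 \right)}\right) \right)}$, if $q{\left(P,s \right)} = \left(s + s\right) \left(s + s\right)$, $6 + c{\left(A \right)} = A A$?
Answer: $342102016$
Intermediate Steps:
$c{\left(A \right)} = -6 + A^{2}$ ($c{\left(A \right)} = -6 + A A = -6 + A^{2}$)
$q{\left(P,s \right)} = 4 s^{2}$ ($q{\left(P,s \right)} = 2 s 2 s = 4 s^{2}$)
$q^{2}{\left(0 - 8,- 4 \left(-2 + c{\left(5 \right)}\right) \right)} = \left(4 \left(- 4 \left(-2 - \left(6 - 5^{2}\right)\right)\right)^{2}\right)^{2} = \left(4 \left(- 4 \left(-2 + \left(-6 + 25\right)\right)\right)^{2}\right)^{2} = \left(4 \left(- 4 \left(-2 + 19\right)\right)^{2}\right)^{2} = \left(4 \left(\left(-4\right) 17\right)^{2}\right)^{2} = \left(4 \left(-68\right)^{2}\right)^{2} = \left(4 \cdot 4624\right)^{2} = 18496^{2} = 342102016$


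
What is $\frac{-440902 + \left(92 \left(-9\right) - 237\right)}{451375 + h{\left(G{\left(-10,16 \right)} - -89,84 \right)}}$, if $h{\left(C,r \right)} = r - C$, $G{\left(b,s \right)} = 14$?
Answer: $- \frac{441967}{451356} \approx -0.9792$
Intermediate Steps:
$\frac{-440902 + \left(92 \left(-9\right) - 237\right)}{451375 + h{\left(G{\left(-10,16 \right)} - -89,84 \right)}} = \frac{-440902 + \left(92 \left(-9\right) - 237\right)}{451375 + \left(84 - \left(14 - -89\right)\right)} = \frac{-440902 - 1065}{451375 + \left(84 - \left(14 + 89\right)\right)} = \frac{-440902 - 1065}{451375 + \left(84 - 103\right)} = - \frac{441967}{451375 + \left(84 - 103\right)} = - \frac{441967}{451375 - 19} = - \frac{441967}{451356}$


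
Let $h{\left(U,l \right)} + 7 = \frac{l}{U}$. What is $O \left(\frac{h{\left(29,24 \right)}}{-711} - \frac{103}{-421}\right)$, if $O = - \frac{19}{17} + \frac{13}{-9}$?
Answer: $- \frac{862053472}{1328131647} \approx -0.64907$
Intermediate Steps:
$h{\left(U,l \right)} = -7 + \frac{l}{U}$
$O = - \frac{392}{153}$ ($O = \left(-19\right) \frac{1}{17} + 13 \left(- \frac{1}{9}\right) = - \frac{19}{17} - \frac{13}{9} = - \frac{392}{153} \approx -2.5621$)
$O \left(\frac{h{\left(29,24 \right)}}{-711} - \frac{103}{-421}\right) = - \frac{392 \left(\frac{-7 + \frac{24}{29}}{-711} - \frac{103}{-421}\right)}{153} = - \frac{392 \left(\left(-7 + 24 \cdot \frac{1}{29}\right) \left(- \frac{1}{711}\right) - - \frac{103}{421}\right)}{153} = - \frac{392 \left(\left(-7 + \frac{24}{29}\right) \left(- \frac{1}{711}\right) + \frac{103}{421}\right)}{153} = - \frac{392 \left(\left(- \frac{179}{29}\right) \left(- \frac{1}{711}\right) + \frac{103}{421}\right)}{153} = - \frac{392 \left(\frac{179}{20619} + \frac{103}{421}\right)}{153} = \left(- \frac{392}{153}\right) \frac{2199116}{8680599} = - \frac{862053472}{1328131647}$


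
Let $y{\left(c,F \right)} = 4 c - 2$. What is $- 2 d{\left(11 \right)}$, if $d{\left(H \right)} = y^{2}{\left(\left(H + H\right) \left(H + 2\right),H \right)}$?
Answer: $-2608328$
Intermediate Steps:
$y{\left(c,F \right)} = -2 + 4 c$
$d{\left(H \right)} = \left(-2 + 8 H \left(2 + H\right)\right)^{2}$ ($d{\left(H \right)} = \left(-2 + 4 \left(H + H\right) \left(H + 2\right)\right)^{2} = \left(-2 + 4 \cdot 2 H \left(2 + H\right)\right)^{2} = \left(-2 + 8 H \left(2 + H\right)\right)^{2}$)
$- 2 d{\left(11 \right)} = - 2 \cdot 4 \left(-1 + 4 \cdot 11 \left(2 + 11\right)\right)^{2} = - 2 \cdot 4 \left(-1 + 4 \cdot 11 \cdot 13\right)^{2} = - 2 \cdot 4 \left(-1 + 572\right)^{2} = - 2 \cdot 4 \cdot 571^{2} = - 2 \cdot 4 \cdot 326041 = \left(-2\right) 1304164 = -2608328$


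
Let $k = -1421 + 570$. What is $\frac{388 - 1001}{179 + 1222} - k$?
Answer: $\frac{1191638}{1401} \approx 850.56$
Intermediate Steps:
$k = -851$
$\frac{388 - 1001}{179 + 1222} - k = \frac{388 - 1001}{179 + 1222} - -851 = - \frac{613}{1401} + 851 = \frac{1191638}{1401}$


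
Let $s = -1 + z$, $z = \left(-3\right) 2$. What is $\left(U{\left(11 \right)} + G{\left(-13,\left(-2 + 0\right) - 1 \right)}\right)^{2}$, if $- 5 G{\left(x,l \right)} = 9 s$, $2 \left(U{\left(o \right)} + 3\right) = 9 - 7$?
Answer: $\frac{2809}{25} \approx 112.36$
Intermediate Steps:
$z = -6$
$U{\left(o \right)} = -2$ ($U{\left(o \right)} = -3 + \frac{9 - 7}{2} = -3 + \frac{1}{2} \cdot 2 = -3 + 1 = -2$)
$s = -7$ ($s = -1 - 6 = -7$)
$G{\left(x,l \right)} = \frac{63}{5}$ ($G{\left(x,l \right)} = - \frac{9 \left(-7\right)}{5} = \left(- \frac{1}{5}\right) \left(-63\right) = \frac{63}{5}$)
$\left(U{\left(11 \right)} + G{\left(-13,\left(-2 + 0\right) - 1 \right)}\right)^{2} = \left(-2 + \frac{63}{5}\right)^{2} = \left(\frac{53}{5}\right)^{2} = \frac{2809}{25}$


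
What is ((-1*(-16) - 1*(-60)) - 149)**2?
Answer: 5329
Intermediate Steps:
((-1*(-16) - 1*(-60)) - 149)**2 = ((16 + 60) - 149)**2 = (76 - 149)**2 = (-73)**2 = 5329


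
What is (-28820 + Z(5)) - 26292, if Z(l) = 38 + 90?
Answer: -54984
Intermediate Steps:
Z(l) = 128
(-28820 + Z(5)) - 26292 = (-28820 + 128) - 26292 = -28692 - 26292 = -54984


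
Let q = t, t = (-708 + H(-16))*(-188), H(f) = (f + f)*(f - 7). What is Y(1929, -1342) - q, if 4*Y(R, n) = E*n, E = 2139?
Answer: -1424741/2 ≈ -7.1237e+5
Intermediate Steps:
H(f) = 2*f*(-7 + f) (H(f) = (2*f)*(-7 + f) = 2*f*(-7 + f))
Y(R, n) = 2139*n/4 (Y(R, n) = (2139*n)/4 = 2139*n/4)
t = -5264 (t = (-708 + 2*(-16)*(-7 - 16))*(-188) = (-708 + 2*(-16)*(-23))*(-188) = (-708 + 736)*(-188) = 28*(-188) = -5264)
q = -5264
Y(1929, -1342) - q = (2139/4)*(-1342) - 1*(-5264) = -1435269/2 + 5264 = -1424741/2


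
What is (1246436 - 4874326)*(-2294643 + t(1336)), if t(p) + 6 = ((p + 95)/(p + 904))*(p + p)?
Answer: 16637082860241/2 ≈ 8.3185e+12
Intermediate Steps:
t(p) = -6 + 2*p*(95 + p)/(904 + p) (t(p) = -6 + ((p + 95)/(p + 904))*(p + p) = -6 + ((95 + p)/(904 + p))*(2*p) = -6 + 2*p*(95 + p)/(904 + p))
(1246436 - 4874326)*(-2294643 + t(1336)) = (1246436 - 4874326)*(-2294643 + 2*(-2712 + 1336² + 92*1336)/(904 + 1336)) = -3627890*(-2294643 + 2*(-2712 + 1784896 + 122912)/2240) = -3627890*(-2294643 + 2*(1/2240)*1905096) = -3627890*(-2294643 + 238137/140) = -3627890*(-321011883/140) = 16637082860241/2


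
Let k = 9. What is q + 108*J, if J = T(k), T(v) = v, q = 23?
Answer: 995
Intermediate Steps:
J = 9
q + 108*J = 23 + 108*9 = 23 + 972 = 995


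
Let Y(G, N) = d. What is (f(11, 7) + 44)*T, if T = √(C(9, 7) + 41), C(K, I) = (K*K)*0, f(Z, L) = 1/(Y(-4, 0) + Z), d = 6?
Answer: 749*√41/17 ≈ 282.11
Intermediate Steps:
Y(G, N) = 6
f(Z, L) = 1/(6 + Z)
C(K, I) = 0 (C(K, I) = K²*0 = 0)
T = √41 (T = √(0 + 41) = √41 ≈ 6.4031)
(f(11, 7) + 44)*T = (1/(6 + 11) + 44)*√41 = (1/17 + 44)*√41 = 749*√41/17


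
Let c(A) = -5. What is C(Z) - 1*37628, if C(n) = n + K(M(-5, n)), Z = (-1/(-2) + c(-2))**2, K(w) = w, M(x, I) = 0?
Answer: -150431/4 ≈ -37608.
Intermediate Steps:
Z = 81/4 (Z = (-1/(-2) - 5)**2 = (-1*(-1/2) - 5)**2 = (1/2 - 5)**2 = (-9/2)**2 = 81/4 ≈ 20.250)
C(n) = n (C(n) = n + 0 = n)
C(Z) - 1*37628 = 81/4 - 1*37628 = 81/4 - 37628 = -150431/4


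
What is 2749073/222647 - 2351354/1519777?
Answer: 3654456002683/338373789719 ≈ 10.800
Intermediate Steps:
2749073/222647 - 2351354/1519777 = 3654456002683/338373789719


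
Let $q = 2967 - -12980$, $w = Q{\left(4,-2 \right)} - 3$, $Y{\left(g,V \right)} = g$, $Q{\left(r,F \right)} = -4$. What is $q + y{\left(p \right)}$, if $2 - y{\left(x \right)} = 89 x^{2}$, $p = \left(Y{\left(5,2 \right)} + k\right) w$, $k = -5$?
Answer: $15949$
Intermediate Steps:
$w = -7$ ($w = -4 - 3 = -7$)
$q = 15947$ ($q = 2967 + 12980 = 15947$)
$p = 0$ ($p = \left(5 - 5\right) \left(-7\right) = 0 \left(-7\right) = 0$)
$y{\left(x \right)} = 2 - 89 x^{2}$
$q + y{\left(p \right)} = 15947 + \left(2 - 89 \cdot 0^{2}\right) = 15947 + \left(2 - 0\right) = 15947 + \left(2 + 0\right) = 15947 + 2 = 15949$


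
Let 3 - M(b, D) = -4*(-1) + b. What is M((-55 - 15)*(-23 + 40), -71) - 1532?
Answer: -343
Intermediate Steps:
M(b, D) = -1 - b (M(b, D) = 3 - (-4*(-1) + b) = 3 - (4 + b) = 3 + (-4 - b) = -1 - b)
M((-55 - 15)*(-23 + 40), -71) - 1532 = (-1 - (-55 - 15)*(-23 + 40)) - 1532 = (-1 - (-70)*17) - 1532 = (-1 - 1*(-1190)) - 1532 = (-1 + 1190) - 1532 = 1189 - 1532 = -343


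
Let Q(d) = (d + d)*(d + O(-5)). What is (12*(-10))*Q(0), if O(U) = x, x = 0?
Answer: 0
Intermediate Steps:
O(U) = 0
Q(d) = 2*d² (Q(d) = (d + d)*(d + 0) = (2*d)*d = 2*d²)
(12*(-10))*Q(0) = (12*(-10))*(2*0²) = -240*0 = -120*0 = 0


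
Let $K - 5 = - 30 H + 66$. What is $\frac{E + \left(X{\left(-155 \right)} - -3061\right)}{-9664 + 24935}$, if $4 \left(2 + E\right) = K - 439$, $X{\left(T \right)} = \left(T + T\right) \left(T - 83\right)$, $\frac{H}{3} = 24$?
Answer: $\frac{76207}{15271} \approx 4.9903$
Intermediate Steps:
$H = 72$ ($H = 3 \cdot 24 = 72$)
$K = -2089$ ($K = 5 + \left(\left(-30\right) 72 + 66\right) = 5 + \left(-2160 + 66\right) = 5 - 2094 = -2089$)
$X{\left(T \right)} = 2 T \left(-83 + T\right)$
$E = -634$ ($E = -2 + \frac{-2089 - 439}{4} = -2 + \frac{1}{4} \left(-2528\right) = -2 - 632 = -634$)
$\frac{E + \left(X{\left(-155 \right)} - -3061\right)}{-9664 + 24935} = \frac{-634 - \left(-3061 + 310 \left(-83 - 155\right)\right)}{-9664 + 24935} = \frac{-634 + \left(2 \left(-155\right) \left(-238\right) + 3061\right)}{15271} = \left(-634 + \left(73780 + 3061\right)\right) \frac{1}{15271} = \left(-634 + 76841\right) \frac{1}{15271} = 76207 \cdot \frac{1}{15271} = \frac{76207}{15271}$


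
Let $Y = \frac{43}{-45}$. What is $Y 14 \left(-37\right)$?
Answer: $\frac{22274}{45} \approx 494.98$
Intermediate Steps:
$Y = - \frac{43}{45}$ ($Y = 43 \left(- \frac{1}{45}\right) = - \frac{43}{45} \approx -0.95556$)
$Y 14 \left(-37\right) = \left(- \frac{43}{45}\right) 14 \left(-37\right) = \left(- \frac{602}{45}\right) \left(-37\right) = \frac{22274}{45}$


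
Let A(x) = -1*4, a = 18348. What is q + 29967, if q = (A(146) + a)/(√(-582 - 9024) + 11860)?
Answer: 2107825828021/70334603 - 9172*I*√9606/70334603 ≈ 29969.0 - 0.012781*I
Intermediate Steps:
A(x) = -4
q = 18344/(11860 + I*√9606) (q = (-4 + 18348)/(√(-582 - 9024) + 11860) = 18344/(√(-9606) + 11860) = 18344/(I*√9606 + 11860) = 18344/(11860 + I*√9606) ≈ 1.5466 - 0.012781*I)
q + 29967 = (108779920/70334603 - 9172*I*√9606/70334603) + 29967 = 2107825828021/70334603 - 9172*I*√9606/70334603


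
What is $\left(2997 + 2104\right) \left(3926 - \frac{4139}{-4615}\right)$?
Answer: $\frac{92443530529}{4615} \approx 2.0031 \cdot 10^{7}$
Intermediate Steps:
$\left(2997 + 2104\right) \left(3926 - \frac{4139}{-4615}\right) = 5101 \left(3926 - - \frac{4139}{4615}\right) = 5101 \left(3926 + \frac{4139}{4615}\right) = 5101 \cdot \frac{18122629}{4615} = \frac{92443530529}{4615}$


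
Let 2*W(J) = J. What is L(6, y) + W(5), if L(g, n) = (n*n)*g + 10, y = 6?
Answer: 457/2 ≈ 228.50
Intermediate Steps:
W(J) = J/2
L(g, n) = 10 + g*n² (L(g, n) = n²*g + 10 = g*n² + 10 = 10 + g*n²)
L(6, y) + W(5) = (10 + 6*6²) + (½)*5 = (10 + 6*36) + 5/2 = (10 + 216) + 5/2 = 226 + 5/2 = 457/2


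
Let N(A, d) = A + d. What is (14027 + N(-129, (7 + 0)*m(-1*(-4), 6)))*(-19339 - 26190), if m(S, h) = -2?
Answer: -632124636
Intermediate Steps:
(14027 + N(-129, (7 + 0)*m(-1*(-4), 6)))*(-19339 - 26190) = (14027 + (-129 + (7 + 0)*(-2)))*(-19339 - 26190) = (14027 + (-129 + 7*(-2)))*(-45529) = (14027 + (-129 - 14))*(-45529) = (14027 - 143)*(-45529) = 13884*(-45529) = -632124636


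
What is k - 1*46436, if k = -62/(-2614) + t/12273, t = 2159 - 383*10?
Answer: -248290967710/5346937 ≈ -46436.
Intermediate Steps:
t = -1671 (t = 2159 - 1*3830 = 2159 - 3830 = -1671)
k = -601178/5346937 (k = -62/(-2614) - 1671/12273 = -62*(-1/2614) - 1671*1/12273 = 31/1307 - 557/4091 = -601178/5346937 ≈ -0.11243)
k - 1*46436 = -601178/5346937 - 1*46436 = -601178/5346937 - 46436 = -248290967710/5346937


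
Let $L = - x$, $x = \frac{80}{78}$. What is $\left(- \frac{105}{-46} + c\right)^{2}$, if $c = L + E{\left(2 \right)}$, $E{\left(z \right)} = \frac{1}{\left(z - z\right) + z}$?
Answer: $\frac{2483776}{804609} \approx 3.0869$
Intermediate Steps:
$x = \frac{40}{39}$ ($x = 80 \cdot \frac{1}{78} = \frac{40}{39} \approx 1.0256$)
$E{\left(z \right)} = \frac{1}{z}$ ($E{\left(z \right)} = \frac{1}{0 + z} = \frac{1}{z}$)
$L = - \frac{40}{39}$ ($L = \left(-1\right) \frac{40}{39} = - \frac{40}{39} \approx -1.0256$)
$c = - \frac{41}{78}$ ($c = - \frac{40}{39} + \frac{1}{2} = - \frac{41}{78} \approx -0.52564$)
$\left(- \frac{105}{-46} + c\right)^{2} = \left(- \frac{105}{-46} - \frac{41}{78}\right)^{2} = \left(\left(-105\right) \left(- \frac{1}{46}\right) - \frac{41}{78}\right)^{2} = \left(\frac{105}{46} - \frac{41}{78}\right)^{2} = \left(\frac{1576}{897}\right)^{2} = \frac{2483776}{804609}$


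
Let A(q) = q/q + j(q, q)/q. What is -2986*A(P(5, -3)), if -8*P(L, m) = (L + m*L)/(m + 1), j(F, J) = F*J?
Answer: -4479/4 ≈ -1119.8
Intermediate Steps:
P(L, m) = -(L + L*m)/(8*(1 + m)) (P(L, m) = -(L + m*L)/(8*(m + 1)) = -(L + L*m)/(8*(1 + m)))
A(q) = 1 + q (A(q) = q/q + (q*q)/q = 1 + q²/q = 1 + q)
-2986*A(P(5, -3)) = -2986*(1 - ⅛*5) = -2986*(1 - 5/8) = -2986*3/8 = -1*4479/4 = -4479/4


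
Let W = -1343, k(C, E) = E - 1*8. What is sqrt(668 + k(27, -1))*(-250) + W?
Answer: -1343 - 250*sqrt(659) ≈ -7760.8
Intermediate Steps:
k(C, E) = -8 + E (k(C, E) = E - 8 = -8 + E)
sqrt(668 + k(27, -1))*(-250) + W = sqrt(668 + (-8 - 1))*(-250) - 1343 = sqrt(668 - 9)*(-250) - 1343 = sqrt(659)*(-250) - 1343 = -250*sqrt(659) - 1343 = -1343 - 250*sqrt(659)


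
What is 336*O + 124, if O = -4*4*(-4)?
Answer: 21628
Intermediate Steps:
O = 64 (O = -16*(-4) = 64)
336*O + 124 = 336*64 + 124 = 21504 + 124 = 21628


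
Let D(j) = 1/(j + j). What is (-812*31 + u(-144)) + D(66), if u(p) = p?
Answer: -3341711/132 ≈ -25316.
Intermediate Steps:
D(j) = 1/(2*j)
(-812*31 + u(-144)) + D(66) = (-812*31 - 144) + (½)/66 = (-25172 - 144) + (½)*(1/66) = -25316 + 1/132 = -3341711/132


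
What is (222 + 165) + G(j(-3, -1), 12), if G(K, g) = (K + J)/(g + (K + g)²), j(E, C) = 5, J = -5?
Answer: 387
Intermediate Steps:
G(K, g) = (-5 + K)/(g + (K + g)²) (G(K, g) = (K - 5)/(g + (K + g)²) = (-5 + K)/(g + (K + g)²))
(222 + 165) + G(j(-3, -1), 12) = (222 + 165) + (-5 + 5)/(12 + (5 + 12)²) = 387 + 0/(12 + 17²) = 387 + 0/(12 + 289) = 387 + 0/301 = 387 + (1/301)*0 = 387 + 0 = 387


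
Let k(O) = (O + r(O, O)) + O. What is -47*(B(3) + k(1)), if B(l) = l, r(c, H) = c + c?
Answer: -329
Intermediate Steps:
r(c, H) = 2*c
k(O) = 4*O (k(O) = (O + 2*O) + O = 3*O + O = 4*O)
-47*(B(3) + k(1)) = -47*(3 + 4*1) = -47*(3 + 4) = -47*7 = -329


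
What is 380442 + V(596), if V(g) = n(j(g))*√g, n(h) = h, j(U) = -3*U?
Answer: 380442 - 3576*√149 ≈ 3.3679e+5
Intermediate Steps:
V(g) = -3*g^(3/2) (V(g) = (-3*g)*√g = -3*g^(3/2))
380442 + V(596) = 380442 - 3576*√149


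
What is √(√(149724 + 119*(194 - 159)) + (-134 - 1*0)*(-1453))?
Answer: √(194702 + √153889) ≈ 441.69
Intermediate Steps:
√(√(149724 + 119*(194 - 159)) + (-134 - 1*0)*(-1453)) = √(√(149724 + 119*35) + (-134 + 0)*(-1453)) = √(√(149724 + 4165) - 134*(-1453)) = √(√153889 + 194702) = √(194702 + √153889)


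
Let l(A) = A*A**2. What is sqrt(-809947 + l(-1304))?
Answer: 3*I*sqrt(246461379) ≈ 47097.0*I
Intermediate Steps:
l(A) = A**3
sqrt(-809947 + l(-1304)) = sqrt(-809947 + (-1304)**3) = sqrt(-809947 - 2217342464) = sqrt(-2218152411) = 3*I*sqrt(246461379)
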